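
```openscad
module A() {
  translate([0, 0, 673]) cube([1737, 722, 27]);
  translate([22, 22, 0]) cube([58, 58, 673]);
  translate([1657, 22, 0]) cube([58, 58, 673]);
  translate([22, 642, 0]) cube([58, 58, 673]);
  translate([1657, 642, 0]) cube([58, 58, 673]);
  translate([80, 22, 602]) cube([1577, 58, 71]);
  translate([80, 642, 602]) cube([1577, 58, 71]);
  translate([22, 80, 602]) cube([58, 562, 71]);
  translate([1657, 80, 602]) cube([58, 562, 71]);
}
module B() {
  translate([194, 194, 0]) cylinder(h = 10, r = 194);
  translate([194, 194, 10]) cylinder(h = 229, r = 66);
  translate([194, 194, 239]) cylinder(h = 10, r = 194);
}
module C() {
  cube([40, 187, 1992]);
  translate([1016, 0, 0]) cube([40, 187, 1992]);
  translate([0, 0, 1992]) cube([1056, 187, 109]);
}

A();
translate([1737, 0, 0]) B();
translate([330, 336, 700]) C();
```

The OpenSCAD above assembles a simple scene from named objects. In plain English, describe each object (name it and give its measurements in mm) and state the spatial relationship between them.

A is a table with a 1737×722 mm rectangular top, 27 mm thick, top surface at z = 700 mm, supported by four 58×58 mm square legs, each inset 22 mm from the nearest pair of top edges, running from the floor. Four apron rails, 58 mm thick and 71 mm tall, run between adjacent legs with their top edges flush with the underside of the top and their outer faces flush with the legs' outer faces.

B is a spool: two coaxial disc flanges of radius 194 mm and thickness 10 mm, joined by a core cylinder of radius 66 mm and height 229 mm. The lower flange rests on z = 0 and the three cylinders share a vertical axis.

C is a rectangular door frame: two vertical jambs of 40×187 mm section, 1992 mm tall, with a clear opening 976 mm wide between their inner faces. A header 109 mm tall and 187 mm deep lies on top of the jambs and spans the full outside width.

The spool is against the table's +x side, with their −y faces flush. The door frame is on top of the table.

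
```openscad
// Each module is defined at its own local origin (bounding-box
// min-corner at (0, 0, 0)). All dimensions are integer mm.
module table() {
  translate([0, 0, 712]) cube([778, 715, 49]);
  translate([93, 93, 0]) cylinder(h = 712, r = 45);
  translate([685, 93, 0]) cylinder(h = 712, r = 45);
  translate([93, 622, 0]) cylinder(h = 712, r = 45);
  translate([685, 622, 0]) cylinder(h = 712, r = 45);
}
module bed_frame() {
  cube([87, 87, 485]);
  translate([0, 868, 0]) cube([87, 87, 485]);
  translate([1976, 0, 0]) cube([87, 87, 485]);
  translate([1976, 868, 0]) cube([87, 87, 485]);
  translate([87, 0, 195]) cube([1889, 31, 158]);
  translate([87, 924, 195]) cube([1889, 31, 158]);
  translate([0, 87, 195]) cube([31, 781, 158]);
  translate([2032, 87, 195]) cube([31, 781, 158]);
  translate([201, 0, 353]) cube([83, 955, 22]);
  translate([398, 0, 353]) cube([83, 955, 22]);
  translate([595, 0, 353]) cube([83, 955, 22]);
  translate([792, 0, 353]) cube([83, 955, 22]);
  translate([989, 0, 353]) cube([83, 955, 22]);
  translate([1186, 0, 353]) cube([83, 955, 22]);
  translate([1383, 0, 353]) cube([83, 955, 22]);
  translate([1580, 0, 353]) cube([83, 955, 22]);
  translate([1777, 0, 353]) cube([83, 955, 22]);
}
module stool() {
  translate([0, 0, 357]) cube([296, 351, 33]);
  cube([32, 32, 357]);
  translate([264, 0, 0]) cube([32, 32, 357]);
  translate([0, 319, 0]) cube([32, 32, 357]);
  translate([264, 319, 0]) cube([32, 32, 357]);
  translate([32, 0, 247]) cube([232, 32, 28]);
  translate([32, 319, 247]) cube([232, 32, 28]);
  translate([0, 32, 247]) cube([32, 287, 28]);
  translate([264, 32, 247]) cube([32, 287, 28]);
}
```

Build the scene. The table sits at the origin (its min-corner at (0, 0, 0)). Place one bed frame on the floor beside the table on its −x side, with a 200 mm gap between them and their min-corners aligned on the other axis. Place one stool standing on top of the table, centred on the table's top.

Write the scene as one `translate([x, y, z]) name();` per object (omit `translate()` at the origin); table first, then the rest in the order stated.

table();
translate([-2263, 0, 0]) bed_frame();
translate([241, 182, 761]) stool();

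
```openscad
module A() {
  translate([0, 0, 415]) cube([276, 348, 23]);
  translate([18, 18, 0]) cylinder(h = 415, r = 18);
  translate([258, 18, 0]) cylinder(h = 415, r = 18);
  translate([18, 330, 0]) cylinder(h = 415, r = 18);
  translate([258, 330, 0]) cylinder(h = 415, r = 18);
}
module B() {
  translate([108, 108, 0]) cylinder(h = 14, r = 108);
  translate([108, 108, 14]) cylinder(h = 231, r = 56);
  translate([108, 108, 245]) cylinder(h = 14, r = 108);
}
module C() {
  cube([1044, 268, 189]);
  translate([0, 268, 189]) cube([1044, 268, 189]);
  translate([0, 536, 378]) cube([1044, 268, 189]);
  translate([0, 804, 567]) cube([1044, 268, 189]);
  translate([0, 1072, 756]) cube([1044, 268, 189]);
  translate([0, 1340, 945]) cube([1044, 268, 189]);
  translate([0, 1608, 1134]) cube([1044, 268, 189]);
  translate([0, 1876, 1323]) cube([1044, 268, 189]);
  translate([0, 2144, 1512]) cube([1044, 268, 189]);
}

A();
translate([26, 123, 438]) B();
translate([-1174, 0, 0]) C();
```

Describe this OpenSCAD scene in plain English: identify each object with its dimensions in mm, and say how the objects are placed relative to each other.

A is a four-legged stool. The seat is 276×348 mm, 23 mm thick, top at z = 438 mm. It stands on four round legs, each 36 mm in diameter, from z = 0 to the seat underside, each leg's axis is inset half a diameter from the nearest pair of seat edges (so the leg's bounding box is flush with the corner).

B is a spool: two coaxial disc flanges of radius 108 mm and thickness 14 mm, joined by a core cylinder of radius 56 mm and height 231 mm. The lower flange rests on z = 0 and the three cylinders share a vertical axis.

C is a straight staircase of 9 solid steps. Each step is 1044 mm wide (x), 268 mm deep (y, the going) and 189 mm tall (the rise). The first step rests on the floor; each subsequent step sits one going further in +y and one rise higher in +z, directly behind and above the previous step with no overlap.

The spool is on top of the stool. The staircase is on the floor beside the stool on its −x side.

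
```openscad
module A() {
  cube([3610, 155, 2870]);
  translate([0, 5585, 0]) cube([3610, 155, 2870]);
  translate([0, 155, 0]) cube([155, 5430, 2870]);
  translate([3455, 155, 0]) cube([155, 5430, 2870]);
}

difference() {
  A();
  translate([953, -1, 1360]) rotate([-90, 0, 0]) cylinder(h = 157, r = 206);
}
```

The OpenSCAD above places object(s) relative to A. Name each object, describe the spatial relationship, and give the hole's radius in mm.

A is a house frame. The house frame has a circular hole through its front wall. The hole's radius is 206 mm.

The subtracted cylinder has r = 206 mm.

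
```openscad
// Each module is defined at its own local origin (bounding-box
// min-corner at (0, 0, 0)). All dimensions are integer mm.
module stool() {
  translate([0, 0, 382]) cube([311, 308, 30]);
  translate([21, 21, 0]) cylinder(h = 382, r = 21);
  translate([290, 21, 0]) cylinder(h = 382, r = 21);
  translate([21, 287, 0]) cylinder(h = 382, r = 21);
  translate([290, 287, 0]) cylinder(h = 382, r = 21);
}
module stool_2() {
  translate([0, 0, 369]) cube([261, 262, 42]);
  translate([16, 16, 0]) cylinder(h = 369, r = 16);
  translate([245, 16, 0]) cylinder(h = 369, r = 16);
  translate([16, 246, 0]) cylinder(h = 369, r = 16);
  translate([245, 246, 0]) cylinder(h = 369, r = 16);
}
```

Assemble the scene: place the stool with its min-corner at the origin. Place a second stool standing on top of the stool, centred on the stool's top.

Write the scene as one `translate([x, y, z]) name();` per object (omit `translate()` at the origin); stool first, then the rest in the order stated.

stool();
translate([25, 23, 412]) stool_2();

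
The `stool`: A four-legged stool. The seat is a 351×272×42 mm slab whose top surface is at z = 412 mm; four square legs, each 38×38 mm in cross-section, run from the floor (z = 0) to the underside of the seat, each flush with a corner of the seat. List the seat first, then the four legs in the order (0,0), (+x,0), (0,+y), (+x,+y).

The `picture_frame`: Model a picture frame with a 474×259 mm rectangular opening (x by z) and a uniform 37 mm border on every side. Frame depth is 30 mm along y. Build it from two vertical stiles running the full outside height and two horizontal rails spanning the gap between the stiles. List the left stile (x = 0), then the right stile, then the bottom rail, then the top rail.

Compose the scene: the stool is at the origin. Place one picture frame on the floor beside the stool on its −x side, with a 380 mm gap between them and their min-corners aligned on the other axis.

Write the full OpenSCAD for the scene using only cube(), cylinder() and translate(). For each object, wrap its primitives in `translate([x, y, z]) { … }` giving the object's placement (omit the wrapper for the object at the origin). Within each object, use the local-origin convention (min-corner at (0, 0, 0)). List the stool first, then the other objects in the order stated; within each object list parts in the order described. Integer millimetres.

translate([0, 0, 370]) cube([351, 272, 42]);
cube([38, 38, 370]);
translate([313, 0, 0]) cube([38, 38, 370]);
translate([0, 234, 0]) cube([38, 38, 370]);
translate([313, 234, 0]) cube([38, 38, 370]);
translate([-928, 0, 0]) {
  cube([37, 30, 333]);
  translate([511, 0, 0]) cube([37, 30, 333]);
  translate([37, 0, 0]) cube([474, 30, 37]);
  translate([37, 0, 296]) cube([474, 30, 37]);
}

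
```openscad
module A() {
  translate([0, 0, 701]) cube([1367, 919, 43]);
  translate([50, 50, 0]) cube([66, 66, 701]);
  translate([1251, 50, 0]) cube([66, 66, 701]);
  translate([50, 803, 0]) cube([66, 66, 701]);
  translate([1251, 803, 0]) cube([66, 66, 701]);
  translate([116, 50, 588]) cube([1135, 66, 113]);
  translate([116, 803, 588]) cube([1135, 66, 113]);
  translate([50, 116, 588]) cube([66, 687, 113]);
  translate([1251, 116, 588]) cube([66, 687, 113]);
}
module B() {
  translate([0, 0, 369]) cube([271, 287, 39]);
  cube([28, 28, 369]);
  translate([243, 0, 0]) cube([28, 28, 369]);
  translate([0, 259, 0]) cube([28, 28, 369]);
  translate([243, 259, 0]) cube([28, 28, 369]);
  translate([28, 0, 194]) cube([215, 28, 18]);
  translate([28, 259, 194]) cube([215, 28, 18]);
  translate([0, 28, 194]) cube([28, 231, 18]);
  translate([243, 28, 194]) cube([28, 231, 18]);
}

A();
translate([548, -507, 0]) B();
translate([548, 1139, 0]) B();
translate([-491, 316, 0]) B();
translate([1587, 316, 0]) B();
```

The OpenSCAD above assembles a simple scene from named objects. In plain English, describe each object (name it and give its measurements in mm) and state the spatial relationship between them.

A is a table with a 1367×919 mm rectangular top, 43 mm thick, top surface at z = 744 mm, supported by four 66×66 mm square legs, each inset 50 mm from the nearest pair of top edges, running from the floor. Four apron rails, 66 mm thick and 113 mm tall, run between adjacent legs with their top edges flush with the underside of the top and their outer faces flush with the legs' outer faces.

B is a simple wooden stool: a rectangular seat 271 mm (x) by 287 mm (y), 39 mm thick, top face at z = 408 mm, on four square legs, each 28×28 mm in cross-section. The legs rest on z = 0, each flush with a corner of the seat. Four stretchers, 28 mm wide and 18 mm tall, connect adjacent legs with their undersides at z = 194 mm, each running between the inner faces of the legs it joins and aligned with the legs' outer faces on the other axis.

Four stools sit around the table at the −y, +y, −x, +x sides.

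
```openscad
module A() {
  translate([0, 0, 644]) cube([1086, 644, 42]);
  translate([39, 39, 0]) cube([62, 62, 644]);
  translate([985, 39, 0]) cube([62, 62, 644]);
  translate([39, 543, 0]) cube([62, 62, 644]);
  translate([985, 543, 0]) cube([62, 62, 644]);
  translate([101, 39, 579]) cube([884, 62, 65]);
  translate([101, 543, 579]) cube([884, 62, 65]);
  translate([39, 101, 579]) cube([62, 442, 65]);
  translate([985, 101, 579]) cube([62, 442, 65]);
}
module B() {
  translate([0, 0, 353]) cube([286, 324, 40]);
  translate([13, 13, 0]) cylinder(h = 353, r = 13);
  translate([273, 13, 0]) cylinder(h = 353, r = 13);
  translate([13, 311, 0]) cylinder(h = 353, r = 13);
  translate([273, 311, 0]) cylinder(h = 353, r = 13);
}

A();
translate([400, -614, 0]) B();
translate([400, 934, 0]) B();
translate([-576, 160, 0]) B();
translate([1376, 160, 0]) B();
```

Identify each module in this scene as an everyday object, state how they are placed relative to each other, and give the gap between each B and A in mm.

Each stool's nearest face is 290 mm from the table's bounding box.

A is a table. B is a stool. Four stools sit around the table at the −y, +y, −x, +x sides. The gap between each stool and the table is 290 mm.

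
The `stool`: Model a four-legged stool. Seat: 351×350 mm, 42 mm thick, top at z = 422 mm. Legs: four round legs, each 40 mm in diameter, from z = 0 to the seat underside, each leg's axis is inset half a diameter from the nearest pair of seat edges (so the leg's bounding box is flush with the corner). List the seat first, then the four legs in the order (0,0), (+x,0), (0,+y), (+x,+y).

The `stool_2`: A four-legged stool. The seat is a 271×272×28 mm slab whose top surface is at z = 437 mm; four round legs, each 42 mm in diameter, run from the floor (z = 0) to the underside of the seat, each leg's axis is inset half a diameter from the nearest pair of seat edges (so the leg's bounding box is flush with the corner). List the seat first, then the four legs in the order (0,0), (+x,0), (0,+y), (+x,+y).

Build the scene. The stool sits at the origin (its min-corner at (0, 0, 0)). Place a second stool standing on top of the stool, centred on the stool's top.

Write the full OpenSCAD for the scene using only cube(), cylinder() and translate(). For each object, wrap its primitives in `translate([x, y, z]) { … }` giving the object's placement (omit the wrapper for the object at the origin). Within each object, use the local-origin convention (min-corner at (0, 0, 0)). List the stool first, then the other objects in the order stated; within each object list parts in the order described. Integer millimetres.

translate([0, 0, 380]) cube([351, 350, 42]);
translate([20, 20, 0]) cylinder(h = 380, r = 20);
translate([331, 20, 0]) cylinder(h = 380, r = 20);
translate([20, 330, 0]) cylinder(h = 380, r = 20);
translate([331, 330, 0]) cylinder(h = 380, r = 20);
translate([40, 39, 422]) {
  translate([0, 0, 409]) cube([271, 272, 28]);
  translate([21, 21, 0]) cylinder(h = 409, r = 21);
  translate([250, 21, 0]) cylinder(h = 409, r = 21);
  translate([21, 251, 0]) cylinder(h = 409, r = 21);
  translate([250, 251, 0]) cylinder(h = 409, r = 21);
}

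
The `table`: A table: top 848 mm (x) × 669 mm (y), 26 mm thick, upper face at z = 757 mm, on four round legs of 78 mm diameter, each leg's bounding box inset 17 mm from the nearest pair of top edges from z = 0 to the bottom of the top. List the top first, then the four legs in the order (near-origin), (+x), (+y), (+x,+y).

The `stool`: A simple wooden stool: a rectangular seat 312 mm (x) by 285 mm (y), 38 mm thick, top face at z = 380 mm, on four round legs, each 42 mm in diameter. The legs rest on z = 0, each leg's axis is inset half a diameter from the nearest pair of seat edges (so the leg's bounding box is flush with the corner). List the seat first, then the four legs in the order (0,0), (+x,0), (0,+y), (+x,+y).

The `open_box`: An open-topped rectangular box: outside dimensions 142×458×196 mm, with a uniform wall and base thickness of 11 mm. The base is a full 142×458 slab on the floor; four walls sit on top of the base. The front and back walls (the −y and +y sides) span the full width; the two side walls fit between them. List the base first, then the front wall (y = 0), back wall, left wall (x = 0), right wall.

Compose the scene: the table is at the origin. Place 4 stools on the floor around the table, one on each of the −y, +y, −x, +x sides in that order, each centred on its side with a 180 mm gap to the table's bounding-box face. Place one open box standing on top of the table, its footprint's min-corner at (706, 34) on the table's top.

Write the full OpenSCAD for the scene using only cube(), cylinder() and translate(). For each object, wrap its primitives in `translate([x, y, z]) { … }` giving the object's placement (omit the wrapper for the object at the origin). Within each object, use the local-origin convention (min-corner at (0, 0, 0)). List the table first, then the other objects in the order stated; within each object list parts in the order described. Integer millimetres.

translate([0, 0, 731]) cube([848, 669, 26]);
translate([56, 56, 0]) cylinder(h = 731, r = 39);
translate([792, 56, 0]) cylinder(h = 731, r = 39);
translate([56, 613, 0]) cylinder(h = 731, r = 39);
translate([792, 613, 0]) cylinder(h = 731, r = 39);
translate([268, -465, 0]) {
  translate([0, 0, 342]) cube([312, 285, 38]);
  translate([21, 21, 0]) cylinder(h = 342, r = 21);
  translate([291, 21, 0]) cylinder(h = 342, r = 21);
  translate([21, 264, 0]) cylinder(h = 342, r = 21);
  translate([291, 264, 0]) cylinder(h = 342, r = 21);
}
translate([268, 849, 0]) {
  translate([0, 0, 342]) cube([312, 285, 38]);
  translate([21, 21, 0]) cylinder(h = 342, r = 21);
  translate([291, 21, 0]) cylinder(h = 342, r = 21);
  translate([21, 264, 0]) cylinder(h = 342, r = 21);
  translate([291, 264, 0]) cylinder(h = 342, r = 21);
}
translate([-492, 192, 0]) {
  translate([0, 0, 342]) cube([312, 285, 38]);
  translate([21, 21, 0]) cylinder(h = 342, r = 21);
  translate([291, 21, 0]) cylinder(h = 342, r = 21);
  translate([21, 264, 0]) cylinder(h = 342, r = 21);
  translate([291, 264, 0]) cylinder(h = 342, r = 21);
}
translate([1028, 192, 0]) {
  translate([0, 0, 342]) cube([312, 285, 38]);
  translate([21, 21, 0]) cylinder(h = 342, r = 21);
  translate([291, 21, 0]) cylinder(h = 342, r = 21);
  translate([21, 264, 0]) cylinder(h = 342, r = 21);
  translate([291, 264, 0]) cylinder(h = 342, r = 21);
}
translate([706, 34, 757]) {
  cube([142, 458, 11]);
  translate([0, 0, 11]) cube([142, 11, 185]);
  translate([0, 447, 11]) cube([142, 11, 185]);
  translate([0, 11, 11]) cube([11, 436, 185]);
  translate([131, 11, 11]) cube([11, 436, 185]);
}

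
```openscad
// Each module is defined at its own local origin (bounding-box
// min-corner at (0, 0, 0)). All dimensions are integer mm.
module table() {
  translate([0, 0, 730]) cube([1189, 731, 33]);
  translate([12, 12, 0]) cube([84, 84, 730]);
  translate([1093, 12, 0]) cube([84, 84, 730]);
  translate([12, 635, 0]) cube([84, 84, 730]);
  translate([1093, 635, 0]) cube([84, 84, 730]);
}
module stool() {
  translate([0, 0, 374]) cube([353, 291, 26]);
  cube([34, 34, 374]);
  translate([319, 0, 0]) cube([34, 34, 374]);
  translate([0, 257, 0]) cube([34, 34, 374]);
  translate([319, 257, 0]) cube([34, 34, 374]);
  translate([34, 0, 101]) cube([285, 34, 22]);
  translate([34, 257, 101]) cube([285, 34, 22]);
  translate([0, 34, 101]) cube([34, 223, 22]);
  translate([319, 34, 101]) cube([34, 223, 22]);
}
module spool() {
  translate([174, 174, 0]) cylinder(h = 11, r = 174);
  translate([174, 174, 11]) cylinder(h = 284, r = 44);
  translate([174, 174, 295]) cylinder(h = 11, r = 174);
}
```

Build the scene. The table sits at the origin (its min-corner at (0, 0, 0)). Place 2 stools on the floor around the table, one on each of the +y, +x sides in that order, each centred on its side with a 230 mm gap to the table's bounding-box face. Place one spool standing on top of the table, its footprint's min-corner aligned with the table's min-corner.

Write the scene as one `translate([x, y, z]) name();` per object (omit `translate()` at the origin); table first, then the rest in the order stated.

table();
translate([418, 961, 0]) stool();
translate([1419, 220, 0]) stool();
translate([0, 0, 763]) spool();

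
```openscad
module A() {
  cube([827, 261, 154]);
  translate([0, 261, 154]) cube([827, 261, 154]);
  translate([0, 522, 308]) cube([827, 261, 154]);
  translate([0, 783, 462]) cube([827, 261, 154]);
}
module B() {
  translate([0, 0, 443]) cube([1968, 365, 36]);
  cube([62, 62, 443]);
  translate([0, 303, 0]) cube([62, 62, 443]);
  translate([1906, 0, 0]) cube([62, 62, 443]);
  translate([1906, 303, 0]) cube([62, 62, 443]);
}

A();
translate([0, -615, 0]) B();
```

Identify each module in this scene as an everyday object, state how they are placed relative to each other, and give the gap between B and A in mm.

A is a staircase. B is a bench. The bench is on the floor beside the staircase on its −y side. The gap between the bench and the staircase is 250 mm.

The bench's nearest face is 250 mm from the staircase's −y face.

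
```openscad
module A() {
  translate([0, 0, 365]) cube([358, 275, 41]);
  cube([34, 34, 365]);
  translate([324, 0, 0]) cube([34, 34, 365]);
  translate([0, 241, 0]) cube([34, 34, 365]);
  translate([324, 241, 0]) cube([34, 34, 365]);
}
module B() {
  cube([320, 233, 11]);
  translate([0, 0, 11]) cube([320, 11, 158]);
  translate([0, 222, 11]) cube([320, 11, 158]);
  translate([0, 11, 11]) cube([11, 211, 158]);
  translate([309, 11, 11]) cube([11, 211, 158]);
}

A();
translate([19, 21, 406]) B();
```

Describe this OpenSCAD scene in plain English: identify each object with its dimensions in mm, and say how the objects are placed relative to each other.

A is a four-legged stool. The seat is 358×275 mm, 41 mm thick, top at z = 406 mm. It stands on four square legs, each 34×34 mm in cross-section, from z = 0 to the seat underside, each flush with a corner of the seat.

B is an open-topped rectangular box: outside dimensions 320×233×169 mm, with a uniform wall and base thickness of 11 mm. The base is a full 320×233 slab on the floor; four walls sit on top of the base. The front and back walls (the −y and +y sides) span the full width; the two side walls fit between them.

The open box is on top of the stool, centred.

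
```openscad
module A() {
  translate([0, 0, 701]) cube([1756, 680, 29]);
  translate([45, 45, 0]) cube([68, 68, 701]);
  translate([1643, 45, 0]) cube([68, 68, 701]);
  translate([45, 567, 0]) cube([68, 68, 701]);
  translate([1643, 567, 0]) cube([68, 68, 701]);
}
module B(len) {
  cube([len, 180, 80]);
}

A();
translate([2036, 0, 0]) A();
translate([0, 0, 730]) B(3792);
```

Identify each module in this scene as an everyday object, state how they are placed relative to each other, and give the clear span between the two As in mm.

Second table starts at x = 2036; first ends at x = 1756; clear span = 2036 − 1756 = 280 mm.

A is a table. B is a beam. A beam spans the tops of two tables. The clear span between the two tables is 280 mm.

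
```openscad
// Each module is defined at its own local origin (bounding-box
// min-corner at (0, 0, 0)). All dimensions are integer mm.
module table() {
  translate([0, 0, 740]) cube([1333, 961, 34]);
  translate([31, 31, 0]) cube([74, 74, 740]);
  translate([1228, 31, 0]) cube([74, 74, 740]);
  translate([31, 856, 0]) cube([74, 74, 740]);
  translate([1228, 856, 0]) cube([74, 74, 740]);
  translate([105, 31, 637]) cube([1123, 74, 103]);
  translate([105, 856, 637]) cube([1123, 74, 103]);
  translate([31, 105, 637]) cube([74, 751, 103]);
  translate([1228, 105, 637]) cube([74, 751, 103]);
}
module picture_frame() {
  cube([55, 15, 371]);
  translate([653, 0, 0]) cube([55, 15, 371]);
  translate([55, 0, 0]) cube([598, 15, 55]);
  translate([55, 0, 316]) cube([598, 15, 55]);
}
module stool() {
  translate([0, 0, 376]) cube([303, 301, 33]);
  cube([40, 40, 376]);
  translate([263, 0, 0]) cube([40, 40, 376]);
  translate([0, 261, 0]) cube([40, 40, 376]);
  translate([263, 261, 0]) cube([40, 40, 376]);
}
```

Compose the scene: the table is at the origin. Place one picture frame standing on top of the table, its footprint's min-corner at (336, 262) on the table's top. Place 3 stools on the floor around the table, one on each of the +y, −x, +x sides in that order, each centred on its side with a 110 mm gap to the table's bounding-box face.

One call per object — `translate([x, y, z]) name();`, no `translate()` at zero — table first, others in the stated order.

table();
translate([336, 262, 774]) picture_frame();
translate([515, 1071, 0]) stool();
translate([-413, 330, 0]) stool();
translate([1443, 330, 0]) stool();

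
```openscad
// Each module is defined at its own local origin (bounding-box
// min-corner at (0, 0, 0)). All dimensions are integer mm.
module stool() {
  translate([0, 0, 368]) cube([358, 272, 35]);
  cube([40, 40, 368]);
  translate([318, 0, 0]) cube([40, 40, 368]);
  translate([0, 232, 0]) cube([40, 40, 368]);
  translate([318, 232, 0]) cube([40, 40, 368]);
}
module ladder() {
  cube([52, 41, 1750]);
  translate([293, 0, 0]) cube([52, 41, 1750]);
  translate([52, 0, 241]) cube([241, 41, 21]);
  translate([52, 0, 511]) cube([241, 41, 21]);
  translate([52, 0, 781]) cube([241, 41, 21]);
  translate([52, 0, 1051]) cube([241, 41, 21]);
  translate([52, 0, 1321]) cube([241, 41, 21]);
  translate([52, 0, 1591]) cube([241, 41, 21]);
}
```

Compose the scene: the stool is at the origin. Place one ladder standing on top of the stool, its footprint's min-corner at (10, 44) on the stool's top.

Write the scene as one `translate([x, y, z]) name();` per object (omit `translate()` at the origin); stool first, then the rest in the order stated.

stool();
translate([10, 44, 403]) ladder();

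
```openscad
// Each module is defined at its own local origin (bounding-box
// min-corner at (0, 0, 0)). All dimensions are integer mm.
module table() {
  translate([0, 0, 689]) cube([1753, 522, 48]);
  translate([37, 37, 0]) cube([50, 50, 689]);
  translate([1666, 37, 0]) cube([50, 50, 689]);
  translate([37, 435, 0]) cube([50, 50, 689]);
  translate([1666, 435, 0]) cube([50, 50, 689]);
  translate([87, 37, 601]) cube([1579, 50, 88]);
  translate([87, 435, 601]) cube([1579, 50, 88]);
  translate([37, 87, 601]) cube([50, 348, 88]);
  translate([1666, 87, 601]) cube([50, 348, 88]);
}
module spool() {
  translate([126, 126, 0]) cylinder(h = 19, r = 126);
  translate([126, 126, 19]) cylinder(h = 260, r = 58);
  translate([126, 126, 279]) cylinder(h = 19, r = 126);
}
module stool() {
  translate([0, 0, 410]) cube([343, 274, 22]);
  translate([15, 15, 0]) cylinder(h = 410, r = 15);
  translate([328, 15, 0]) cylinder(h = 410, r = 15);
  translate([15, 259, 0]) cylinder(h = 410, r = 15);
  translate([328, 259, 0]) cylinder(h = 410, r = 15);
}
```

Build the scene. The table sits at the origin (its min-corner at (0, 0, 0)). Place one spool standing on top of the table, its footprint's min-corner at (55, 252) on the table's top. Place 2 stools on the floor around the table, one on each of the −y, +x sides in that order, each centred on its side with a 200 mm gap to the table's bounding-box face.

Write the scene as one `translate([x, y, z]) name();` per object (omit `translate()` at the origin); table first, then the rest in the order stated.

table();
translate([55, 252, 737]) spool();
translate([705, -474, 0]) stool();
translate([1953, 124, 0]) stool();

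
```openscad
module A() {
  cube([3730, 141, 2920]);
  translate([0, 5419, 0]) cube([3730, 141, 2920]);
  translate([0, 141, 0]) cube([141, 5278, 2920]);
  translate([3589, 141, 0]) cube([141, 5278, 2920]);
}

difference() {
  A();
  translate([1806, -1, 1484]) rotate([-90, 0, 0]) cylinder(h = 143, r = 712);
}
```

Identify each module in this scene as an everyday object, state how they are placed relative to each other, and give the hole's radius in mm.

The subtracted cylinder has r = 712 mm.

A is a house frame. The house frame has a circular hole through its front wall. The hole's radius is 712 mm.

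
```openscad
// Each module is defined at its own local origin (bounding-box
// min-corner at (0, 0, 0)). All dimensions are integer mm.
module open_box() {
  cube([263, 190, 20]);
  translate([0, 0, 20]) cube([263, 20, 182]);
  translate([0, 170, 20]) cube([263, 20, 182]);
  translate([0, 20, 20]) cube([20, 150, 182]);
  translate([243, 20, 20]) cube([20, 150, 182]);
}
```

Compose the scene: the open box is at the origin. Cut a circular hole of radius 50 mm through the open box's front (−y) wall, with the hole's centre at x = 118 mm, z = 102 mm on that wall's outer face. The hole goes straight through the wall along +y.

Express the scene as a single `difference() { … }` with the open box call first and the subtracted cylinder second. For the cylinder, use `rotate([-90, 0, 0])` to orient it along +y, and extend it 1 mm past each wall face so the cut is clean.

difference() {
  open_box();
  translate([118, -1, 102]) rotate([-90, 0, 0]) cylinder(h = 22, r = 50);
}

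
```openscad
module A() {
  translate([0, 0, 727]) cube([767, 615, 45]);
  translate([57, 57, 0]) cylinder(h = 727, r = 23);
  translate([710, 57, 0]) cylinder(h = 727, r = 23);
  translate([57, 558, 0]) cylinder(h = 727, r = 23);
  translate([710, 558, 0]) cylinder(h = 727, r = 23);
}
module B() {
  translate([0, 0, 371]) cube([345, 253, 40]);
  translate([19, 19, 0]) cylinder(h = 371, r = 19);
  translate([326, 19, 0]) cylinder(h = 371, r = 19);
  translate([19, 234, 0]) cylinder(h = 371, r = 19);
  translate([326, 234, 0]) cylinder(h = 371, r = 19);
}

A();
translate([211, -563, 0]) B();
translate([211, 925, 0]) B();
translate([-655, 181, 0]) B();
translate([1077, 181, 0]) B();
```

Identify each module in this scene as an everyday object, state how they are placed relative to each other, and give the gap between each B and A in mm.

A is a table. B is a stool. Four stools sit around the table at the −y, +y, −x, +x sides. The gap between each stool and the table is 310 mm.

Each stool's nearest face is 310 mm from the table's bounding box.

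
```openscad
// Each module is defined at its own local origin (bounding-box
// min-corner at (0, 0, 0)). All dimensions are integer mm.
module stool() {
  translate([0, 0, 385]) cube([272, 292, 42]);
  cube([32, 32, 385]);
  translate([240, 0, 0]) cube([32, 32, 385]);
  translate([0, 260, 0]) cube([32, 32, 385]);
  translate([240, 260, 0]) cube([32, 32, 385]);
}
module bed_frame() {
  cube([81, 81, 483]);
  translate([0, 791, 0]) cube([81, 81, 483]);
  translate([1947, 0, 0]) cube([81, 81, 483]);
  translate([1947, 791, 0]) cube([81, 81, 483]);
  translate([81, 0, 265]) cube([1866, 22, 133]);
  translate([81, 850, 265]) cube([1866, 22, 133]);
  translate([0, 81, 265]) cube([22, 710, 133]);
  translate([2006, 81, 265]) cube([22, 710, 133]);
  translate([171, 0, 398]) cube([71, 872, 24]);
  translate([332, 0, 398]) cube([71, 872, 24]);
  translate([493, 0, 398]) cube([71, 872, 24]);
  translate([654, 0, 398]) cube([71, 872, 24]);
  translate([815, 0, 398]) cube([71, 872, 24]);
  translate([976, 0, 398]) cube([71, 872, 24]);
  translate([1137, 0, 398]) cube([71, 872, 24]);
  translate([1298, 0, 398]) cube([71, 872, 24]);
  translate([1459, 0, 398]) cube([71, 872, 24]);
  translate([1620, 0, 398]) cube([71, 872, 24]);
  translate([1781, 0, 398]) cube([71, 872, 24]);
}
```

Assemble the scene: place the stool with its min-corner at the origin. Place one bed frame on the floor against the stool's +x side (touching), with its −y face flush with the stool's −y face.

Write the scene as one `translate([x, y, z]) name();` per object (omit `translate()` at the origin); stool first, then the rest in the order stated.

stool();
translate([272, 0, 0]) bed_frame();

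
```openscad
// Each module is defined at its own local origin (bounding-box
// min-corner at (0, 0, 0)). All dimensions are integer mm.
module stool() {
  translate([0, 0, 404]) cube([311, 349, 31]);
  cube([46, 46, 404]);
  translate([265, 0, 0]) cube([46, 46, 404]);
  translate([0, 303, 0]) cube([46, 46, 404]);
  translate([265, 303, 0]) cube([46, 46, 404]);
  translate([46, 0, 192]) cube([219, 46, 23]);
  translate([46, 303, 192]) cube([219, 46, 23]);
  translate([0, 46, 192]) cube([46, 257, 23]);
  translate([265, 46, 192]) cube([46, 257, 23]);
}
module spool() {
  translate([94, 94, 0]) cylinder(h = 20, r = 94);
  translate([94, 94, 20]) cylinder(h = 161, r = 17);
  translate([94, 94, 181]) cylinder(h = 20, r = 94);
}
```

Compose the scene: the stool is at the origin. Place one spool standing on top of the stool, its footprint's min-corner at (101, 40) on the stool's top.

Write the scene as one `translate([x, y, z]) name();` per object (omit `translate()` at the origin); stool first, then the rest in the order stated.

stool();
translate([101, 40, 435]) spool();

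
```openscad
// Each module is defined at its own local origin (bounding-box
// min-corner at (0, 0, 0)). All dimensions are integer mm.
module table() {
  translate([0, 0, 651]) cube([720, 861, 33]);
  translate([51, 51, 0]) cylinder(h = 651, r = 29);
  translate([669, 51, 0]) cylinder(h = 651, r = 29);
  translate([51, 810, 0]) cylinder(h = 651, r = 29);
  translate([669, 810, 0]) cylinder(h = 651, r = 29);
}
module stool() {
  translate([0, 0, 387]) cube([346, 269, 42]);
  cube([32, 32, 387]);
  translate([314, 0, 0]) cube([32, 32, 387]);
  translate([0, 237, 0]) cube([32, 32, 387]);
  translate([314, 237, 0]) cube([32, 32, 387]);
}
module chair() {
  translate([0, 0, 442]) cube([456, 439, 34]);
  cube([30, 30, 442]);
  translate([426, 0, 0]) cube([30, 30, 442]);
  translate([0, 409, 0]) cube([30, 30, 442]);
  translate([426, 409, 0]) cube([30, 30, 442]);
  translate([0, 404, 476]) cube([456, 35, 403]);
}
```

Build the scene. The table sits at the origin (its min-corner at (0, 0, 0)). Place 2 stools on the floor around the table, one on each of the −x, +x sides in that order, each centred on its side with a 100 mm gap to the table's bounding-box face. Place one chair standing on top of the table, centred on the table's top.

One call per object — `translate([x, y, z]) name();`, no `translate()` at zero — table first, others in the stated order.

table();
translate([-446, 296, 0]) stool();
translate([820, 296, 0]) stool();
translate([132, 211, 684]) chair();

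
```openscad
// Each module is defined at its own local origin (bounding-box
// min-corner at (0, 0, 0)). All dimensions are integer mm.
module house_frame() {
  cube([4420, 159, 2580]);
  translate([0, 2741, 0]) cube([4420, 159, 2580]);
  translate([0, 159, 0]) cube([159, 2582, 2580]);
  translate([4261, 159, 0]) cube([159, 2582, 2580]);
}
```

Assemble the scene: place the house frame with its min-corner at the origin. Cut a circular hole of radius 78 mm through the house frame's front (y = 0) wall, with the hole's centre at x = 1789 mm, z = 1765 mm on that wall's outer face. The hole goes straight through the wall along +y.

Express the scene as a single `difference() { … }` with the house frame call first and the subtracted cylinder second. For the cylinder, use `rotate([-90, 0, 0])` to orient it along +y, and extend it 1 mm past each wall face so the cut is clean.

difference() {
  house_frame();
  translate([1789, -1, 1765]) rotate([-90, 0, 0]) cylinder(h = 161, r = 78);
}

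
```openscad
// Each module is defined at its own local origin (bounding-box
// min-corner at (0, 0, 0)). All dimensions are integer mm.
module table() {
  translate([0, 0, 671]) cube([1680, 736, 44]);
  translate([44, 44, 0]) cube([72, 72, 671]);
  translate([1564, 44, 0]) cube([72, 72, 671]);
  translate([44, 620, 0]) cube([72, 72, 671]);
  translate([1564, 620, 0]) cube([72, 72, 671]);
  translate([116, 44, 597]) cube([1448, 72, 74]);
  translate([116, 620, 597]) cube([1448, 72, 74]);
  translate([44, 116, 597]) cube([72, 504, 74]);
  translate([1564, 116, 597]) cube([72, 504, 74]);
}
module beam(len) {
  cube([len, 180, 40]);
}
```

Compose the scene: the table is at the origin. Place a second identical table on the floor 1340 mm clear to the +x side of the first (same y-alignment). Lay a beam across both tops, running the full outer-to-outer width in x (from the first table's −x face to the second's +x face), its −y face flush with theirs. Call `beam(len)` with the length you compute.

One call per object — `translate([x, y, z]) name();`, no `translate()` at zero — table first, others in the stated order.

table();
translate([3020, 0, 0]) table();
translate([0, 0, 715]) beam(4700);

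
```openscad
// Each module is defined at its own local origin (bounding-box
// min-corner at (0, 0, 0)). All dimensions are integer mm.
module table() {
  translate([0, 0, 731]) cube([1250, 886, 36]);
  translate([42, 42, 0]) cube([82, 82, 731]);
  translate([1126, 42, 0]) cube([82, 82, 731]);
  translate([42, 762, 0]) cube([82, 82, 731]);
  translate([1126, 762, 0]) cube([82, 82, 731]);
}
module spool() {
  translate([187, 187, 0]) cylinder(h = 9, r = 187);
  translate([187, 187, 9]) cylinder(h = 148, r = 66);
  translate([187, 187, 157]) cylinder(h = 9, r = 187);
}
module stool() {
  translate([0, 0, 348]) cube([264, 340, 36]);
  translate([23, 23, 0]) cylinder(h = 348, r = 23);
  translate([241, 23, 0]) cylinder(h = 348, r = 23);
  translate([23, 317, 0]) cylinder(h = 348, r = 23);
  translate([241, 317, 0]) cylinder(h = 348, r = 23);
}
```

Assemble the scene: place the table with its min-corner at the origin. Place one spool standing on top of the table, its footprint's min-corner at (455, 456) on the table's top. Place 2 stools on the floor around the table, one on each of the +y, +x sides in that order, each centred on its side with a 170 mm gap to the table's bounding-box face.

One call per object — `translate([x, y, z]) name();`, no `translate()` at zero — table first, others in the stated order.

table();
translate([455, 456, 767]) spool();
translate([493, 1056, 0]) stool();
translate([1420, 273, 0]) stool();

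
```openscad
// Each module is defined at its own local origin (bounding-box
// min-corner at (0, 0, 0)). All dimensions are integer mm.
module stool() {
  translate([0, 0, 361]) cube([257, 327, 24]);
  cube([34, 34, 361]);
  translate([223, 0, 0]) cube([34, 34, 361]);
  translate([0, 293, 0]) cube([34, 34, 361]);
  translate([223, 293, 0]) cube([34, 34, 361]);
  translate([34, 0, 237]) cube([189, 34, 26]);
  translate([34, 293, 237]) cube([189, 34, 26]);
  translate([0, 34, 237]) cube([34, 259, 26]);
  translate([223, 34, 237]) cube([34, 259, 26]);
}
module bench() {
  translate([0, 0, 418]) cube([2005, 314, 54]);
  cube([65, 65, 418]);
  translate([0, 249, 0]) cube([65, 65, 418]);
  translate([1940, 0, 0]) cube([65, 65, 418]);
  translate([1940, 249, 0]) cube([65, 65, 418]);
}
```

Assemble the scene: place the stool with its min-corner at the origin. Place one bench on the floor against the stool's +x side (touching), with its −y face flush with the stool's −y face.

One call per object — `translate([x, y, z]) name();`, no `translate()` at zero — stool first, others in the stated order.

stool();
translate([257, 0, 0]) bench();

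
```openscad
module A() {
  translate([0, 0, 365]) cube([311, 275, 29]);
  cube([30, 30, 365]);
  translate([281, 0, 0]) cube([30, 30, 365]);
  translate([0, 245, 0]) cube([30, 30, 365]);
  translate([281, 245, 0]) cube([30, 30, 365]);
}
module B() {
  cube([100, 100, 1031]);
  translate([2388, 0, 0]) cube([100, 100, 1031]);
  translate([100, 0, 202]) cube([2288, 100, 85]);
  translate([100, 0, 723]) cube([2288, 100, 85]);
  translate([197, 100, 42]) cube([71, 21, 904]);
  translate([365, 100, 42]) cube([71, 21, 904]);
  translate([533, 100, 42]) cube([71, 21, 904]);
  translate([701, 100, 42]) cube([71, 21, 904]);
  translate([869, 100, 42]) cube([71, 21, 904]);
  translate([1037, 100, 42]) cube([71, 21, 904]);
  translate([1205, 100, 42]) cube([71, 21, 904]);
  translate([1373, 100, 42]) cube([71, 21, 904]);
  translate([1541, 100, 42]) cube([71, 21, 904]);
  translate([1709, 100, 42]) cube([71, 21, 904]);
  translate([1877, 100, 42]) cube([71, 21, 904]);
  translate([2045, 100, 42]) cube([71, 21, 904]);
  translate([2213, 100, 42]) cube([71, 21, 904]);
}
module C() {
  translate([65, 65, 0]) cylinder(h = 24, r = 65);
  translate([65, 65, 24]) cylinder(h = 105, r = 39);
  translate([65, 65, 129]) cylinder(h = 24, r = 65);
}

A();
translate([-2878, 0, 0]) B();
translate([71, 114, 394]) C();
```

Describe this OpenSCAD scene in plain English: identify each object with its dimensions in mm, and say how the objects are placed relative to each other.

A is a simple wooden stool: a rectangular seat 311 mm (x) by 275 mm (y), 29 mm thick, top face at z = 394 mm, on four square legs, each 30×30 mm in cross-section. The legs rest on z = 0, each flush with a corner of the seat.

B is a fence section. Two 100×100 mm posts, 1031 mm tall, stand on the floor with a clear span of 2288 mm between their inner faces. Two horizontal rails of 100×85 mm section span the gap between the posts with their undersides at z = 202 mm and z = 723 mm, flush with the posts' −y face. 13 pickets, each 71 mm wide, 21 mm thick and 904 mm tall, are fixed to the +y face of the rails with their bottoms at z = 42 mm, evenly spaced across the span with equal gaps (rounded down to the nearest mm) at the −x end and between each pair — any rounding remainder accumulates at the +x end.

C is a spool: two coaxial disc flanges of radius 65 mm and thickness 24 mm, joined by a core cylinder of radius 39 mm and height 105 mm. The lower flange rests on z = 0 and the three cylinders share a vertical axis.

The fence section is on the floor beside the stool on its −x side. The spool is on top of the stool.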